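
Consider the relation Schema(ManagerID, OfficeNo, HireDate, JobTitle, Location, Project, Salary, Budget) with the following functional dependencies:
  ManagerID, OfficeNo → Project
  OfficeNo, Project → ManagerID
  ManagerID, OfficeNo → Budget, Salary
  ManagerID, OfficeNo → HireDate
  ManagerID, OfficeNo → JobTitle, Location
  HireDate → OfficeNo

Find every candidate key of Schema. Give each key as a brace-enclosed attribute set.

{HireDate, ManagerID}, {HireDate, Project}, {ManagerID, OfficeNo}, {OfficeNo, Project}

{HireDate, ManagerID} is a candidate key since {HireDate, ManagerID}⁺ = {Budget, HireDate, JobTitle, Location, ManagerID, OfficeNo, Project, Salary} covers every attribute.
{HireDate, Project} is a candidate key since {HireDate, Project}⁺ = {Budget, HireDate, JobTitle, Location, ManagerID, OfficeNo, Project, Salary} covers every attribute.
{ManagerID, OfficeNo} is a candidate key since {ManagerID, OfficeNo}⁺ = {Budget, HireDate, JobTitle, Location, ManagerID, OfficeNo, Project, Salary} covers every attribute.
{OfficeNo, Project} is a candidate key since {OfficeNo, Project}⁺ = {Budget, HireDate, JobTitle, Location, ManagerID, OfficeNo, Project, Salary} covers every attribute.
Any other superkey properly contains one of these, so there are no further candidate keys.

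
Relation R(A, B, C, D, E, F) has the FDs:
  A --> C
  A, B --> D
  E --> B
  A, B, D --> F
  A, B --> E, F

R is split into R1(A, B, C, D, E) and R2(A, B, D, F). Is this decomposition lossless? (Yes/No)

Yes

R1 ∩ R2 = {A, B, D}; its closure under F is {A, B, C, D, E, F}.
R1 is contained in that closure, so R1 ∩ R2 --> R1 holds and the join is lossless.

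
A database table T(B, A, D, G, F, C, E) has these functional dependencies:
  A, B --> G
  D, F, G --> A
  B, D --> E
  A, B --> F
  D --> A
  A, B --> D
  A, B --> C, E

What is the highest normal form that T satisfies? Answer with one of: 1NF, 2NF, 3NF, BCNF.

3NF

Candidate keys: {A, B}, {B, D}. Prime attributes: {A, B, D}.
D, F, G --> A: {D, F, G}⁺ = {A, D, F, G}, which is not all of the attributes, so the left side is not a superkey — BCNF is violated.
Since {A} ⊆ prime attributes and every other non-superkey FD also has a prime right side, the schema is in 3NF.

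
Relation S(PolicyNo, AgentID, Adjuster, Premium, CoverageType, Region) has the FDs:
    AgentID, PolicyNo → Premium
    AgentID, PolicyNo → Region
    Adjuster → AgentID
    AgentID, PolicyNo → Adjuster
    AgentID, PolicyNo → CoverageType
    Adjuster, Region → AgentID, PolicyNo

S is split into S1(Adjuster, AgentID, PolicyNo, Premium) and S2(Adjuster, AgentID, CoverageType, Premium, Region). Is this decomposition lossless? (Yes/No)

The shared attributes are {Adjuster, AgentID, Premium} and {Adjuster, AgentID, Premium}⁺ = {Adjuster, AgentID, Premium}.
The closure covers neither S1 nor S2 entirely; the join is not lossless.

No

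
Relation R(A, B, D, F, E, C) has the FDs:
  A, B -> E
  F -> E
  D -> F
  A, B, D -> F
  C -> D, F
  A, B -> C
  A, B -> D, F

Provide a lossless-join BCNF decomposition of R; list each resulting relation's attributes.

{A, B, C}; {C, D}; {D, F}; {E, F}

Candidate key of the original relation: {A, B}.
In {A, B, C, D, E, F}, {F} is not a superkey ({F}⁺ restricted to this set is {E, F}), so split on F -> E into {E, F} and {A, B, C, D, F}.
{E, F}: every determinant is a superkey — BCNF.
In {A, B, C, D, F}, {D} is not a superkey ({D}⁺ restricted to this set is {D, F}), so split on D -> F into {D, F} and {A, B, C, D}.
{D, F}: every determinant is a superkey — BCNF.
In {A, B, C, D}, {C} is not a superkey ({C}⁺ restricted to this set is {C, D}), so split on C -> D into {C, D} and {A, B, C}.
{C, D}: every determinant is a superkey — BCNF.
{A, B, C}: every determinant is a superkey — BCNF.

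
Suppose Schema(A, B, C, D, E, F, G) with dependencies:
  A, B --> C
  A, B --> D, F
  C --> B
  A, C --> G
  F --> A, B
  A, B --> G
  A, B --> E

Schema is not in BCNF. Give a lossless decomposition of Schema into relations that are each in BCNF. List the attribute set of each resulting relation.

Candidate keys of the original relation: {A, B}, {A, C}, {F}.
In {A, B, C, D, E, F, G}, {C} is not a superkey ({C}⁺ restricted to this set is {B, C}), so split on C --> B into {B, C} and {A, C, D, E, F, G}.
{B, C}: every determinant is a superkey — BCNF.
{A, C, D, E, F, G}: every determinant is a superkey — BCNF.

{A, C, D, E, F, G}; {B, C}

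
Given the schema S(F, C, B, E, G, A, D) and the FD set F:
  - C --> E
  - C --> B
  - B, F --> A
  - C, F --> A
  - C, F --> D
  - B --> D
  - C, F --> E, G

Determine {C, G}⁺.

Start with {C, G}.
C --> E applies; add {E} → now {C, E, G}.
C --> B applies; add {B} → now {B, C, E, G}.
B --> D applies; add {D} → now {B, C, D, E, G}.
No further FD applies.

{B, C, D, E, G}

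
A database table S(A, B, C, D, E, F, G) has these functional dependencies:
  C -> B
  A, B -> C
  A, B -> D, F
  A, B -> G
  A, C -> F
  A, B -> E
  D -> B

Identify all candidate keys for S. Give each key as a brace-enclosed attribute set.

{A, B}, {A, C}, {A, D}

No FD produces {A}, so it must be in every candidate key.
{A, B} is a candidate key since {A, B}⁺ = {A, B, C, D, E, F, G} covers every attribute.
{A, C} is a candidate key since {A, C}⁺ = {A, B, C, D, E, F, G} covers every attribute.
{A, D} is a candidate key since {A, D}⁺ = {A, B, C, D, E, F, G} covers every attribute.
No proper subset of any of these is a key, and no other minimal superkey exists.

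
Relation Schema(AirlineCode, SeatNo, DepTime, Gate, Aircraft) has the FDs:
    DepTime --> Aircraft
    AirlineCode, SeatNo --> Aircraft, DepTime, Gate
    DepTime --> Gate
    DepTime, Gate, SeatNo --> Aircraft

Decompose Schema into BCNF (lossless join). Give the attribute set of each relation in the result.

Candidate key of the original relation: {AirlineCode, SeatNo}.
Within {Aircraft, AirlineCode, DepTime, Gate, SeatNo}: {DepTime}⁺ ∩ {Aircraft, AirlineCode, DepTime, Gate, SeatNo} = {Aircraft, DepTime, Gate}, not the whole set, so DepTime --> Aircraft, Gate violates BCNF; decompose into {Aircraft, DepTime, Gate} and {AirlineCode, DepTime, SeatNo}.
{Aircraft, DepTime, Gate} is in BCNF.
{AirlineCode, DepTime, SeatNo} is in BCNF.

{Aircraft, DepTime, Gate}; {AirlineCode, DepTime, SeatNo}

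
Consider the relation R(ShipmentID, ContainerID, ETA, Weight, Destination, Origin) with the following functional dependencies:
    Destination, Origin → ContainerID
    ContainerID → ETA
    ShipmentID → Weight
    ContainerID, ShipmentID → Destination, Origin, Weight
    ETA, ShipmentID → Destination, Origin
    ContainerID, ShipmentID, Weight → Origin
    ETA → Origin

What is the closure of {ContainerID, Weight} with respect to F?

Start with {ContainerID, Weight}.
ContainerID → ETA applies; add {ETA} → now {ContainerID, ETA, Weight}.
ETA → Origin applies; add {Origin} → now {ContainerID, ETA, Origin, Weight}.
No further FD applies.

{ContainerID, ETA, Origin, Weight}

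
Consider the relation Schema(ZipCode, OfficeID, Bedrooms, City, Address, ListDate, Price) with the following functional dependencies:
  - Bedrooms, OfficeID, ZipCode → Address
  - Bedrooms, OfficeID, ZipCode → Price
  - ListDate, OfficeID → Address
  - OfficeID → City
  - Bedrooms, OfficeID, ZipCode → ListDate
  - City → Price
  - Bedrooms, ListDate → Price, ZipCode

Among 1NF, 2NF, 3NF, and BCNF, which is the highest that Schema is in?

1NF

Candidate keys: {Bedrooms, ListDate, OfficeID}, {Bedrooms, OfficeID, ZipCode}. Prime attributes: {Bedrooms, ListDate, OfficeID, ZipCode}.
For ListDate, OfficeID → Address we have {ListDate, OfficeID}⁺ = {Address, City, ListDate, OfficeID, Price}; {ListDate, OfficeID} is not a superkey, so BCNF fails.
Because {Address} is non-prime and the left side of ListDate, OfficeID → Address is not a superkey, the relation is not in 3NF.
The proper key subset {OfficeID} of {Bedrooms, ListDate, OfficeID} determines non-prime {City, Price}, so the relation is not even in 2NF.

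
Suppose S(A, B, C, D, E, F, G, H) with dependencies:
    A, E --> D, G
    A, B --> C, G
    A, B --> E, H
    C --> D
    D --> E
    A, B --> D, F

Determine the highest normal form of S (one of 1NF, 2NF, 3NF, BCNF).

Candidate key: {A, B}. Prime attributes: {A, B}.
A, E --> D, G: {A, E}⁺ = {A, D, E, G}, which is not all of the attributes, so the left side is not a superkey — BCNF is violated.
A, E --> D, G determines the non-prime attributes {D, G} from a non-superkey — 3NF is violated.
Checking every proper subset of each key, none determines a non-prime attribute — 2NF is satisfied.

2NF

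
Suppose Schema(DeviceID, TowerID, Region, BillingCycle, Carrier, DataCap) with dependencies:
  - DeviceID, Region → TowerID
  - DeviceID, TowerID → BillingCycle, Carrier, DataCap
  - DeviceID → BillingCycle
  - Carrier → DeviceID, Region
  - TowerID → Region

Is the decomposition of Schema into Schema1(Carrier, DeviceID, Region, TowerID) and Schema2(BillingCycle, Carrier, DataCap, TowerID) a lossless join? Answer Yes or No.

Common attributes: {Carrier, TowerID}; their closure is {BillingCycle, Carrier, DataCap, DeviceID, Region, TowerID}.
Since Schema1 ⊆ {BillingCycle, Carrier, DataCap, DeviceID, Region, TowerID}, the intersection is a superkey of Schema1; the decomposition is lossless.

Yes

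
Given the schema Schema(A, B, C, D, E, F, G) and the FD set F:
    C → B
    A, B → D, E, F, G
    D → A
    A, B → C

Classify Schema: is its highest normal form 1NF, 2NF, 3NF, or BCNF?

3NF

Candidate keys: {A, B}, {A, C}, {B, D}, {C, D}. Prime attributes: {A, B, C, D}.
C → B breaks BCNF: {C}⁺ = {B, C}, so {C} is not a superkey.
Its right-hand attributes {B} are all prime, as are those of every other non-superkey FD — the relation is in 3NF.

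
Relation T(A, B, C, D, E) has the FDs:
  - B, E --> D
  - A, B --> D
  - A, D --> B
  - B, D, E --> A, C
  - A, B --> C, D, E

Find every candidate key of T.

{A, B}⁺ = {A, B, C, D, E}, which is every attribute, so {A, B} is a candidate key.
{A, D}⁺ = {A, B, C, D, E}, which is every attribute, so {A, D} is a candidate key.
{B, E}⁺ = {A, B, C, D, E}, which is every attribute, so {B, E} is a candidate key.
No proper subset of any of these is a key, and no other minimal superkey exists.

{A, B}, {A, D}, {B, E}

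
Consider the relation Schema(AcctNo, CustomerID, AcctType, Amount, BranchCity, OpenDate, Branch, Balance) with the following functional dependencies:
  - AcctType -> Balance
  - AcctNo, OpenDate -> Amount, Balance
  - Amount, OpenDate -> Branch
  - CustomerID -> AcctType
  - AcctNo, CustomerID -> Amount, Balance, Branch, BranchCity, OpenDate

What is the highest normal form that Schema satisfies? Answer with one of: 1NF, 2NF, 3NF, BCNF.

Candidate key: {AcctNo, CustomerID}. Prime attributes: {AcctNo, CustomerID}.
AcctType -> Balance: {AcctType}⁺ = {AcctType, Balance}, which is not all of the attributes, so the left side is not a superkey — BCNF is violated.
Because {Balance} is non-prime and the left side of AcctType -> Balance is not a superkey, the relation is not in 3NF.
Since {CustomerID} ⊂ {AcctNo, CustomerID} and {CustomerID}⁺ ⊇ {AcctType, Balance} with {AcctType, Balance} non-prime, there is a partial dependency; 2NF fails.

1NF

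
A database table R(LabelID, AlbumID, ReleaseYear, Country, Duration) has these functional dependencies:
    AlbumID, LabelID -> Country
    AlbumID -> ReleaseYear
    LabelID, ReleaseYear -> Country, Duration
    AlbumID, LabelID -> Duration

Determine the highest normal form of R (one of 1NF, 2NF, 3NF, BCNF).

1NF

Candidate key: {AlbumID, LabelID}. Prime attributes: {AlbumID, LabelID}.
AlbumID -> ReleaseYear: {AlbumID}⁺ = {AlbumID, ReleaseYear}, which is not all of the attributes, so the left side is not a superkey — BCNF is violated.
AlbumID -> ReleaseYear has non-prime {ReleaseYear} on the right and a non-superkey on the left, so 3NF fails.
Since {AlbumID} ⊂ {AlbumID, LabelID} and {AlbumID}⁺ ⊇ {ReleaseYear} with {ReleaseYear} non-prime, there is a partial dependency; 2NF fails.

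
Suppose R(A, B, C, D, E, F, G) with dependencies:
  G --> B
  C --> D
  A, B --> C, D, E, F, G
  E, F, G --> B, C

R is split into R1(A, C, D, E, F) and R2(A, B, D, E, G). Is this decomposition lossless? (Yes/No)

No

R1 ∩ R2 = {A, D, E}; its closure under F is {A, D, E}.
The closure covers neither R1 nor R2 entirely; the join is not lossless.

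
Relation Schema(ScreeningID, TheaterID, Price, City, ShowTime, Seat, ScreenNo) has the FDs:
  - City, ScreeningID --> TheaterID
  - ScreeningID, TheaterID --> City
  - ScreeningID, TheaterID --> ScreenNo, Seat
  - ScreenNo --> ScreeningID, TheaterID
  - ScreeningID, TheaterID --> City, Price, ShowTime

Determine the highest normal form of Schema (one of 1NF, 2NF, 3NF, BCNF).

Candidate keys: {City, ScreeningID}, {ScreenNo}, {ScreeningID, TheaterID}. Prime attributes: {City, ScreenNo, ScreeningID, TheaterID}.
Every FD has a superkey on the left, so the relation is in BCNF.

BCNF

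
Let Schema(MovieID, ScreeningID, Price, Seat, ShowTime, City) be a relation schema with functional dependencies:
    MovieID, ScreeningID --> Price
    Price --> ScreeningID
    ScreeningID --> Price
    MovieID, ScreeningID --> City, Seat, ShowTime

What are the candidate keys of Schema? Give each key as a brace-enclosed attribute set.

{MovieID, Price}, {MovieID, ScreeningID}

{MovieID} never appears on the right of any FD, so every key must include it.
{MovieID, Price} is a candidate key since {MovieID, Price}⁺ = {City, MovieID, Price, ScreeningID, Seat, ShowTime} covers every attribute.
{MovieID, ScreeningID} is a candidate key since {MovieID, ScreeningID}⁺ = {City, MovieID, Price, ScreeningID, Seat, ShowTime} covers every attribute.
No proper subset of any of these is a key, and no other minimal superkey exists.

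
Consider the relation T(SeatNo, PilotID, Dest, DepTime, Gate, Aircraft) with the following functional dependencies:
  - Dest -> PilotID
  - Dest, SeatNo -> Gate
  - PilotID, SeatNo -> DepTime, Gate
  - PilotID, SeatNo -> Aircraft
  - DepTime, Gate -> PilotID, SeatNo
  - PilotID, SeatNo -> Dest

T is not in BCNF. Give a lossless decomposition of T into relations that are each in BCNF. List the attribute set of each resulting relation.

{Aircraft, DepTime, Dest, Gate, SeatNo}; {Dest, PilotID}

Candidate keys of the original relation: {DepTime, Gate}, {Dest, SeatNo}, {PilotID, SeatNo}.
Within {Aircraft, DepTime, Dest, Gate, PilotID, SeatNo}: {Dest}⁺ ∩ {Aircraft, DepTime, Dest, Gate, PilotID, SeatNo} = {Dest, PilotID}, not the whole set, so Dest -> PilotID violates BCNF; decompose into {Dest, PilotID} and {Aircraft, DepTime, Dest, Gate, SeatNo}.
{Dest, PilotID}: every determinant is a superkey — BCNF.
{Aircraft, DepTime, Dest, Gate, SeatNo}: every determinant is a superkey — BCNF.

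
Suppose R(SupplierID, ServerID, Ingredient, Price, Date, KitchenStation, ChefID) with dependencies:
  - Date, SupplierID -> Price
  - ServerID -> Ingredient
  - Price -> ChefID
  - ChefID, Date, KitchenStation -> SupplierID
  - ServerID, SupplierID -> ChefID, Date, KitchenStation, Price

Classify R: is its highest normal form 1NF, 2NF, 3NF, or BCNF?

1NF

Candidate keys: {ChefID, Date, KitchenStation, ServerID}, {Date, KitchenStation, Price, ServerID}, {ServerID, SupplierID}. Prime attributes: {ChefID, Date, KitchenStation, Price, ServerID, SupplierID}.
Date, SupplierID -> Price breaks BCNF: {Date, SupplierID}⁺ = {ChefID, Date, Price, SupplierID}, so {Date, SupplierID} is not a superkey.
Because {Ingredient} is non-prime and the left side of ServerID -> Ingredient is not a superkey, the relation is not in 3NF.
Since {ServerID} ⊂ {ServerID, SupplierID} and {ServerID}⁺ ⊇ {Ingredient} with {Ingredient} non-prime, there is a partial dependency; 2NF fails.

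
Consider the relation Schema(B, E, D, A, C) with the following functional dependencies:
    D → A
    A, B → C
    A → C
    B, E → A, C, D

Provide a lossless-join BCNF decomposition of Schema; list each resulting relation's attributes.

{A, C}; {A, D}; {B, D, E}

Candidate key of the original relation: {B, E}.
{A, B, C, D, E}: {D} determines {A, C, D} here but is not a superkey — split on D → A, C, giving {A, C, D} and {B, D, E}.
{A, C, D}: {A} determines {A, C} here but is not a superkey — split on A → C, giving {A, C} and {A, D}.
{A, C}: every determinant is a superkey — BCNF.
{A, D}: every determinant is a superkey — BCNF.
{B, D, E}: every determinant is a superkey — BCNF.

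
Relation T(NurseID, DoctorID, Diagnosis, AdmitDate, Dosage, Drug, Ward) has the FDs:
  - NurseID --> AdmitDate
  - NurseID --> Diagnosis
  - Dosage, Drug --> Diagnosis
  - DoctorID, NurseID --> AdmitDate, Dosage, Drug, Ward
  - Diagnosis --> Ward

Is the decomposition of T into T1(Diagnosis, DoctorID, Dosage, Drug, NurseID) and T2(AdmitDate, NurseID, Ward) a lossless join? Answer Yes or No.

Yes

The shared attributes are {NurseID} and {NurseID}⁺ = {AdmitDate, Diagnosis, NurseID, Ward}.
T2 is contained in that closure, so T1 ∩ T2 --> T2 holds and the join is lossless.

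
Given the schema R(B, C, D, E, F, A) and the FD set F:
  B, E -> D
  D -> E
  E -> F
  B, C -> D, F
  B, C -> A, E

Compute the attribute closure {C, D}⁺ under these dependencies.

Start with {C, D}.
D -> E applies; add {E} → now {C, D, E}.
E -> F applies; add {F} → now {C, D, E, F}.
No further FD applies.

{C, D, E, F}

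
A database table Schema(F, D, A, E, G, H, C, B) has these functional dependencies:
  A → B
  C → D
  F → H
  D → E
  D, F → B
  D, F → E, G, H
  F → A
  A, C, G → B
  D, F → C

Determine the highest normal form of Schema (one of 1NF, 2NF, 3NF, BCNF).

Candidate keys: {C, F}, {D, F}. Prime attributes: {C, D, F}.
For A → B we have {A}⁺ = {A, B}; {A} is not a superkey, so BCNF fails.
A → B determines the non-prime attribute {B} from a non-superkey — 3NF is violated.
{C} is a proper subset of the key {C, F}, and {C}⁺ contains the non-prime attribute {E} — a partial dependency, so 2NF is violated.

1NF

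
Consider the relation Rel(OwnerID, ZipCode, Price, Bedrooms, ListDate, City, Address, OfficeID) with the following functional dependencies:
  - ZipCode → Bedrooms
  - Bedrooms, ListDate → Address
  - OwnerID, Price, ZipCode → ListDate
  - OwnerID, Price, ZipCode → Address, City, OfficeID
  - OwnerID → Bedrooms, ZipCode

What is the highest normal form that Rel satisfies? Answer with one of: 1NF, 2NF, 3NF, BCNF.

1NF

Candidate key: {OwnerID, Price}. Prime attributes: {OwnerID, Price}.
ZipCode → Bedrooms: {ZipCode}⁺ = {Bedrooms, ZipCode}, which is not all of the attributes, so the left side is not a superkey — BCNF is violated.
Because {Bedrooms} is non-prime and the left side of ZipCode → Bedrooms is not a superkey, the relation is not in 3NF.
{OwnerID} is a proper subset of the key {OwnerID, Price}, and {OwnerID}⁺ contains the non-prime attributes {Bedrooms, ZipCode} — a partial dependency, so 2NF is violated.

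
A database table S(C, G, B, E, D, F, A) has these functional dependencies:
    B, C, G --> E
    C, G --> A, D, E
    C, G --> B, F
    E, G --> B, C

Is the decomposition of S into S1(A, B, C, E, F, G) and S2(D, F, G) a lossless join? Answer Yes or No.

The shared attributes are {F, G} and {F, G}⁺ = {F, G}.
Neither S1 nor S2 is contained in that closure, so the decomposition is lossy.

No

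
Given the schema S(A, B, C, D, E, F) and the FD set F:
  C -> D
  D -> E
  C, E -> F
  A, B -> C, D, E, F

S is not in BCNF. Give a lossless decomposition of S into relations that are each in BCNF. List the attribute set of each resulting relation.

{A, B, C}; {C, D, F}; {D, E}

Candidate key of the original relation: {A, B}.
In {A, B, C, D, E, F}, {C} is not a superkey ({C}⁺ restricted to this set is {C, D, E, F}), so split on C -> D, E, F into {C, D, E, F} and {A, B, C}.
In {C, D, E, F}, {D} is not a superkey ({D}⁺ restricted to this set is {D, E}), so split on D -> E into {D, E} and {C, D, F}.
{D, E}: every determinant is a superkey — BCNF.
{C, D, F}: every determinant is a superkey — BCNF.
{A, B, C}: every determinant is a superkey — BCNF.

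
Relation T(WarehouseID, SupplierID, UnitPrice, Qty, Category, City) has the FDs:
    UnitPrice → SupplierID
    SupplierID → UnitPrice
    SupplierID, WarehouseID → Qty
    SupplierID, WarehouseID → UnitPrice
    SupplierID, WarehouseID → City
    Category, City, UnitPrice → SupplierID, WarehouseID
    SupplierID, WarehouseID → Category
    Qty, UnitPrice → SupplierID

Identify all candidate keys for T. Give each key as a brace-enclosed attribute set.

{SupplierID, WarehouseID}⁺ = {Category, City, Qty, SupplierID, UnitPrice, WarehouseID}, which is every attribute, so {SupplierID, WarehouseID} is a candidate key.
{UnitPrice, WarehouseID}⁺ = {Category, City, Qty, SupplierID, UnitPrice, WarehouseID}, which is every attribute, so {UnitPrice, WarehouseID} is a candidate key.
{Category, City, SupplierID}⁺ = {Category, City, Qty, SupplierID, UnitPrice, WarehouseID}, which is every attribute, so {Category, City, SupplierID} is a candidate key.
{Category, City, UnitPrice}⁺ = {Category, City, Qty, SupplierID, UnitPrice, WarehouseID}, which is every attribute, so {Category, City, UnitPrice} is a candidate key.
No proper subset of any of these is a key, and no other minimal superkey exists.

{Category, City, SupplierID}, {Category, City, UnitPrice}, {SupplierID, WarehouseID}, {UnitPrice, WarehouseID}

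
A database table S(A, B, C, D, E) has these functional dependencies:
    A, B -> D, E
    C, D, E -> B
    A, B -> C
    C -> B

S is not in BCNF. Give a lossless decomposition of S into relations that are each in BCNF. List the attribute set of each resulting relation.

Candidate keys of the original relation: {A, B}, {A, C}.
Within {A, B, C, D, E}: {C, D, E}⁺ ∩ {A, B, C, D, E} = {B, C, D, E}, not the whole set, so C, D, E -> B violates BCNF; decompose into {B, C, D, E} and {A, C, D, E}.
Within {B, C, D, E}: {C}⁺ ∩ {B, C, D, E} = {B, C}, not the whole set, so C -> B violates BCNF; decompose into {B, C} and {C, D, E}.
{B, C}: every determinant is a superkey — BCNF.
{C, D, E}: every determinant is a superkey — BCNF.
{A, C, D, E}: every determinant is a superkey — BCNF.

{A, C, D, E}; {B, C}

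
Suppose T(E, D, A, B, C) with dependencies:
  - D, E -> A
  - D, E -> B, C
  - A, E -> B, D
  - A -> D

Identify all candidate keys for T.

{A, E}, {D, E}

Attributes never on any right-hand side: {E} — every candidate key must contain it.
{A, E}⁺ = {A, B, C, D, E} — all of the relation — so {A, E} is a candidate key.
{D, E}⁺ = {A, B, C, D, E} — all of the relation — so {D, E} is a candidate key.
These are minimal and exhaustive — every other superkey contains one of them.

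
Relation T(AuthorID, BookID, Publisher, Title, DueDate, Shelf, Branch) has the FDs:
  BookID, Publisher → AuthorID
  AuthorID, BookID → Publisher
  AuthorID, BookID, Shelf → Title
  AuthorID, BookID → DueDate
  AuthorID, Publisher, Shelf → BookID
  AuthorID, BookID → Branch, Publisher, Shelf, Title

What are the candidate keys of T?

{AuthorID, BookID}, {AuthorID, Publisher, Shelf}, {BookID, Publisher}

{AuthorID, BookID}⁺ = {AuthorID, BookID, Branch, DueDate, Publisher, Shelf, Title} — all of the relation — so {AuthorID, BookID} is a candidate key.
{BookID, Publisher}⁺ = {AuthorID, BookID, Branch, DueDate, Publisher, Shelf, Title} — all of the relation — so {BookID, Publisher} is a candidate key.
{AuthorID, Publisher, Shelf}⁺ = {AuthorID, BookID, Branch, DueDate, Publisher, Shelf, Title} — all of the relation — so {AuthorID, Publisher, Shelf} is a candidate key.
Any other superkey properly contains one of these, so there are no further candidate keys.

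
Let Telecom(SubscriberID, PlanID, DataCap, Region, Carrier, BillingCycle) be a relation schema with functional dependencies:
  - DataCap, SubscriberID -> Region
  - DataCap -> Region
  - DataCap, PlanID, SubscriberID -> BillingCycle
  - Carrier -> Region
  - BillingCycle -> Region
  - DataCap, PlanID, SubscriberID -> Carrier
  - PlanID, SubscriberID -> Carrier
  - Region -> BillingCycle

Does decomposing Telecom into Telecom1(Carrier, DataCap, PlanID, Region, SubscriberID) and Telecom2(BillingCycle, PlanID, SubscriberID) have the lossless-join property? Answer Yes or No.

Yes

The shared attributes are {PlanID, SubscriberID} and {PlanID, SubscriberID}⁺ = {BillingCycle, Carrier, PlanID, Region, SubscriberID}.
This includes all of Telecom2, so the common attributes are a superkey of Telecom2 — the join is lossless.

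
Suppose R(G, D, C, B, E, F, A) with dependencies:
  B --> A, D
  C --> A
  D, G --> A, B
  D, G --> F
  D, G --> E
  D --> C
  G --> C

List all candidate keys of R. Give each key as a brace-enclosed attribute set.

Attributes never on any right-hand side: {G} — every candidate key must contain it.
{B, G} is a candidate key since {B, G}⁺ = {A, B, C, D, E, F, G} covers every attribute.
{D, G} is a candidate key since {D, G}⁺ = {A, B, C, D, E, F, G} covers every attribute.
Any other superkey properly contains one of these, so there are no further candidate keys.

{B, G}, {D, G}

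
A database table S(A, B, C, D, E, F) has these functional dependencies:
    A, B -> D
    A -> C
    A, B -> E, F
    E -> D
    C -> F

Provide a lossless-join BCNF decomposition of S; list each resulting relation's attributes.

Candidate key of the original relation: {A, B}.
In {A, B, C, D, E, F}, {A} is not a superkey ({A}⁺ restricted to this set is {A, C, F}), so split on A -> C, F into {A, C, F} and {A, B, D, E}.
In {A, C, F}, {C} is not a superkey ({C}⁺ restricted to this set is {C, F}), so split on C -> F into {C, F} and {A, C}.
{C, F} has no BCNF violation.
{A, C} has no BCNF violation.
In {A, B, D, E}, {E} is not a superkey ({E}⁺ restricted to this set is {D, E}), so split on E -> D into {D, E} and {A, B, E}.
{D, E} has no BCNF violation.
{A, B, E} has no BCNF violation.

{A, B, E}; {A, C}; {C, F}; {D, E}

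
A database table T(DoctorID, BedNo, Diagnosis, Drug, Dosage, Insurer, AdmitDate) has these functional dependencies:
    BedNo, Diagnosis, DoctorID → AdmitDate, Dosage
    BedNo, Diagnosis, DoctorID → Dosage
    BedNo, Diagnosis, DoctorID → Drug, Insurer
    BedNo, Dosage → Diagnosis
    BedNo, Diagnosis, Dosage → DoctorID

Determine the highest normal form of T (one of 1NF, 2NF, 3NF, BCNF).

Candidate keys: {BedNo, Diagnosis, DoctorID}, {BedNo, Dosage}. Prime attributes: {BedNo, Diagnosis, DoctorID, Dosage}.
The left-hand side of every FD is a superkey, so BCNF is satisfied.

BCNF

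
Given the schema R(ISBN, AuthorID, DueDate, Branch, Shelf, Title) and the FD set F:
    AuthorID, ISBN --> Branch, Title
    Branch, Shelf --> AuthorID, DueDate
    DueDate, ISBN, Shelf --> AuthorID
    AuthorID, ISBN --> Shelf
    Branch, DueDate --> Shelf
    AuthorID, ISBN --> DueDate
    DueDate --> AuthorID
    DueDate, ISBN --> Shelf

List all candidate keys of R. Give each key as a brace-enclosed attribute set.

{AuthorID, ISBN}, {Branch, ISBN, Shelf}, {DueDate, ISBN}

No FD produces {ISBN}, so it must be in every candidate key.
Closure of {AuthorID, ISBN} is {AuthorID, Branch, DueDate, ISBN, Shelf, Title}, the whole schema; {AuthorID, ISBN} is a candidate key.
Closure of {DueDate, ISBN} is {AuthorID, Branch, DueDate, ISBN, Shelf, Title}, the whole schema; {DueDate, ISBN} is a candidate key.
Closure of {Branch, ISBN, Shelf} is {AuthorID, Branch, DueDate, ISBN, Shelf, Title}, the whole schema; {Branch, ISBN, Shelf} is a candidate key.
No proper subset of any of these is a key, and no other minimal superkey exists.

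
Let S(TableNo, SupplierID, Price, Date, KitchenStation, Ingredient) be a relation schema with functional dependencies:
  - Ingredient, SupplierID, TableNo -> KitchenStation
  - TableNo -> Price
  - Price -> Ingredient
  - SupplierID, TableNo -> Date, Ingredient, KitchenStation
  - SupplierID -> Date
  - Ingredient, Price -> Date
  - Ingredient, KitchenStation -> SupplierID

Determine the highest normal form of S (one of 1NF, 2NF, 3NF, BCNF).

1NF

Candidate keys: {KitchenStation, TableNo}, {SupplierID, TableNo}. Prime attributes: {KitchenStation, SupplierID, TableNo}.
For TableNo -> Price we have {TableNo}⁺ = {Date, Ingredient, Price, TableNo}; {TableNo} is not a superkey, so BCNF fails.
Because {Price} is non-prime and the left side of TableNo -> Price is not a superkey, the relation is not in 3NF.
Since {TableNo} ⊂ {KitchenStation, TableNo} and {TableNo}⁺ ⊇ {Date, Ingredient, Price} with {Date, Ingredient, Price} non-prime, there is a partial dependency; 2NF fails.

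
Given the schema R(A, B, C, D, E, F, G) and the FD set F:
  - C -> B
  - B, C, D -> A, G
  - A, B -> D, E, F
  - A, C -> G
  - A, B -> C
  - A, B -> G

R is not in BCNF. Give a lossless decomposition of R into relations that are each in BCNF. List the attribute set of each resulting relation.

Candidate keys of the original relation: {A, B}, {A, C}, {C, D}.
In {A, B, C, D, E, F, G}, {C} is not a superkey ({C}⁺ restricted to this set is {B, C}), so split on C -> B into {B, C} and {A, C, D, E, F, G}.
{B, C} is in BCNF.
{A, C, D, E, F, G} is in BCNF.

{A, C, D, E, F, G}; {B, C}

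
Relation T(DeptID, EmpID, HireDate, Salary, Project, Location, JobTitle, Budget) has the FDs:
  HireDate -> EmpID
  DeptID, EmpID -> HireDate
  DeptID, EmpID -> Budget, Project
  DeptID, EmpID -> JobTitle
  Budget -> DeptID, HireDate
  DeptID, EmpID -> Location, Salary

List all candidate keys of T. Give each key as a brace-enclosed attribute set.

{Budget}, {DeptID, EmpID}, {DeptID, HireDate}

{Budget}⁺ = {Budget, DeptID, EmpID, HireDate, JobTitle, Location, Project, Salary}, which is every attribute, so {Budget} is a candidate key.
{DeptID, EmpID}⁺ = {Budget, DeptID, EmpID, HireDate, JobTitle, Location, Project, Salary}, which is every attribute, so {DeptID, EmpID} is a candidate key.
{DeptID, HireDate}⁺ = {Budget, DeptID, EmpID, HireDate, JobTitle, Location, Project, Salary}, which is every attribute, so {DeptID, HireDate} is a candidate key.
These are minimal and exhaustive — every other superkey contains one of them.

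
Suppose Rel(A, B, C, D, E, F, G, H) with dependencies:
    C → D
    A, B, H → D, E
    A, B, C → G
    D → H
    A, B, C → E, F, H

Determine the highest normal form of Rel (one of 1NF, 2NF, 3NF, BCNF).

Candidate key: {A, B, C}. Prime attributes: {A, B, C}.
C → D breaks BCNF: {C}⁺ = {C, D, H}, so {C} is not a superkey.
C → D determines the non-prime attribute {D} from a non-superkey — 3NF is violated.
Since {C} ⊂ {A, B, C} and {C}⁺ ⊇ {D, H} with {D, H} non-prime, there is a partial dependency; 2NF fails.

1NF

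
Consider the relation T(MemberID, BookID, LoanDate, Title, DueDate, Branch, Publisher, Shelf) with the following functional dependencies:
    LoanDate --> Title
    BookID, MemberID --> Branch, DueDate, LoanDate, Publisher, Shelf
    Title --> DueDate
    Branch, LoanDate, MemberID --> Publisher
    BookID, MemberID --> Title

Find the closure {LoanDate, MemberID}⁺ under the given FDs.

Start with {LoanDate, MemberID}.
LoanDate --> Title applies; add {Title} → now {LoanDate, MemberID, Title}.
Title --> DueDate applies; add {DueDate} → now {DueDate, LoanDate, MemberID, Title}.
No further FD applies.

{DueDate, LoanDate, MemberID, Title}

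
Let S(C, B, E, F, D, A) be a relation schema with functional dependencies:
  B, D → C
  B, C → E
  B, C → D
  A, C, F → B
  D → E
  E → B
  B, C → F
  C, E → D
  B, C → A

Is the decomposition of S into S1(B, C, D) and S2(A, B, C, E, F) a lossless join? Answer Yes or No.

The shared attributes are {B, C} and {B, C}⁺ = {A, B, C, D, E, F}.
This includes all of S1, so the common attributes are a superkey of S1 — the join is lossless.

Yes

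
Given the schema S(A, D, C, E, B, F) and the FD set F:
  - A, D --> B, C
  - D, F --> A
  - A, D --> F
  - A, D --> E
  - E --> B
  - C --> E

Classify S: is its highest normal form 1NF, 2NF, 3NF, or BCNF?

2NF

Candidate keys: {A, D}, {D, F}. Prime attributes: {A, D, F}.
E --> B: {E}⁺ = {B, E}, which is not all of the attributes, so the left side is not a superkey — BCNF is violated.
E --> B has non-prime {B} on the right and a non-superkey on the left, so 3NF fails.
No non-prime attribute depends on a proper subset of any candidate key, so 2NF holds.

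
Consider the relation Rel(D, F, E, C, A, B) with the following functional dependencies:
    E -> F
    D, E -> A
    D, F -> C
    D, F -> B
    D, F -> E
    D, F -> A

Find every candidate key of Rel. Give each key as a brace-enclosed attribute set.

Attributes never on any right-hand side: {D} — every candidate key must contain it.
Closure of {D, E} is {A, B, C, D, E, F}, the whole schema; {D, E} is a candidate key.
Closure of {D, F} is {A, B, C, D, E, F}, the whole schema; {D, F} is a candidate key.
Any other superkey properly contains one of these, so there are no further candidate keys.

{D, E}, {D, F}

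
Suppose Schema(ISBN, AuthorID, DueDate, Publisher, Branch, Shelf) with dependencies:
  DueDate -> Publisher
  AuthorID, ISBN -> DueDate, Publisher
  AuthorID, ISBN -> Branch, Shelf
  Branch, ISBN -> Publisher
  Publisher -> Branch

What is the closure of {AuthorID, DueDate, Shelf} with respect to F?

{AuthorID, Branch, DueDate, Publisher, Shelf}

Start with {AuthorID, DueDate, Shelf}.
DueDate -> Publisher applies; add {Publisher} → now {AuthorID, DueDate, Publisher, Shelf}.
Publisher -> Branch applies; add {Branch} → now {AuthorID, Branch, DueDate, Publisher, Shelf}.
No further FD applies.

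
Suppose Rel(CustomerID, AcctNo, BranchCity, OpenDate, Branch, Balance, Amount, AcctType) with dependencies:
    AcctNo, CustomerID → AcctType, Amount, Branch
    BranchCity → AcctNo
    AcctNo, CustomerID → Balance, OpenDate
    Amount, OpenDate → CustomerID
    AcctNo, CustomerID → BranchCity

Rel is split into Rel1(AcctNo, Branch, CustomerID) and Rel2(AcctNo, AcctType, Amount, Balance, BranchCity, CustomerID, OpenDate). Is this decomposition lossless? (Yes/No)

Rel1 ∩ Rel2 = {AcctNo, CustomerID}; its closure under F is {AcctNo, AcctType, Amount, Balance, Branch, BranchCity, CustomerID, OpenDate}.
Since Rel1 ⊆ {AcctNo, AcctType, Amount, Balance, Branch, BranchCity, CustomerID, OpenDate}, the intersection is a superkey of Rel1; the decomposition is lossless.

Yes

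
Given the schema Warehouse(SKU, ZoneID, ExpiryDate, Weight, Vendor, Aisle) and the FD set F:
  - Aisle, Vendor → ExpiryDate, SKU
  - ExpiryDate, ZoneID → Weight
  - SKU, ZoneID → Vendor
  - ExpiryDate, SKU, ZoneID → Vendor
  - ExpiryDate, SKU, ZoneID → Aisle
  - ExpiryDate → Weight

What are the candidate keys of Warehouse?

{Aisle, SKU, ZoneID}, {Aisle, Vendor, ZoneID}, {ExpiryDate, SKU, ZoneID}

No FD produces {ZoneID}, so it must be in every candidate key.
{Aisle, SKU, ZoneID}⁺ = {Aisle, ExpiryDate, SKU, Vendor, Weight, ZoneID} — all of the relation — so {Aisle, SKU, ZoneID} is a candidate key.
{Aisle, Vendor, ZoneID}⁺ = {Aisle, ExpiryDate, SKU, Vendor, Weight, ZoneID} — all of the relation — so {Aisle, Vendor, ZoneID} is a candidate key.
{ExpiryDate, SKU, ZoneID}⁺ = {Aisle, ExpiryDate, SKU, Vendor, Weight, ZoneID} — all of the relation — so {ExpiryDate, SKU, ZoneID} is a candidate key.
No proper subset of any of these is a key, and no other minimal superkey exists.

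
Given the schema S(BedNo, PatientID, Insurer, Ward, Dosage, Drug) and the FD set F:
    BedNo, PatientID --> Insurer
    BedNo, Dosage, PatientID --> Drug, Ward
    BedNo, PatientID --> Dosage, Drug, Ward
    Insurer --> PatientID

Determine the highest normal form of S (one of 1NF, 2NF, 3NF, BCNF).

3NF

Candidate keys: {BedNo, Insurer}, {BedNo, PatientID}. Prime attributes: {BedNo, Insurer, PatientID}.
For Insurer --> PatientID we have {Insurer}⁺ = {Insurer, PatientID}; {Insurer} is not a superkey, so BCNF fails.
Its right-hand attributes {PatientID} are all prime, as are those of every other non-superkey FD — the relation is in 3NF.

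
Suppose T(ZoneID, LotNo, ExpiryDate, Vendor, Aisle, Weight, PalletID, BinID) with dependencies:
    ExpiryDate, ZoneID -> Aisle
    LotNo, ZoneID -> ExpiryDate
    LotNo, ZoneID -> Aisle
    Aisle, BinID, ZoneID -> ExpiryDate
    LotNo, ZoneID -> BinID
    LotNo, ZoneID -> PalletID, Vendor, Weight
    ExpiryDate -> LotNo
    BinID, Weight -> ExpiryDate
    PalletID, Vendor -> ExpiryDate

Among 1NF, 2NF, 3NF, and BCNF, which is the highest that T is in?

3NF

Candidate keys: {Aisle, BinID, ZoneID}, {BinID, Weight, ZoneID}, {ExpiryDate, ZoneID}, {LotNo, ZoneID}, {PalletID, Vendor, ZoneID}. Prime attributes: {Aisle, BinID, ExpiryDate, LotNo, PalletID, Vendor, Weight, ZoneID}.
For ExpiryDate -> LotNo we have {ExpiryDate}⁺ = {ExpiryDate, LotNo}; {ExpiryDate} is not a superkey, so BCNF fails.
Since {LotNo} ⊆ prime attributes and every other non-superkey FD also has a prime right side, the schema is in 3NF.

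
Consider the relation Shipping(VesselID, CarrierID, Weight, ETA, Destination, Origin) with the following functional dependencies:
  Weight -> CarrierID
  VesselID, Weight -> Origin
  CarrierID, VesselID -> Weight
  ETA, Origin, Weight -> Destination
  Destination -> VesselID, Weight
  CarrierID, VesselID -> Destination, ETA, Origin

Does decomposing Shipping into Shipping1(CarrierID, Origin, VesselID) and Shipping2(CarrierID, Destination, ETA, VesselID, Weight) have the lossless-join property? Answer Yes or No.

Yes

Common attributes: {CarrierID, VesselID}; their closure is {CarrierID, Destination, ETA, Origin, VesselID, Weight}.
Since Shipping1 ⊆ {CarrierID, Destination, ETA, Origin, VesselID, Weight}, the intersection is a superkey of Shipping1; the decomposition is lossless.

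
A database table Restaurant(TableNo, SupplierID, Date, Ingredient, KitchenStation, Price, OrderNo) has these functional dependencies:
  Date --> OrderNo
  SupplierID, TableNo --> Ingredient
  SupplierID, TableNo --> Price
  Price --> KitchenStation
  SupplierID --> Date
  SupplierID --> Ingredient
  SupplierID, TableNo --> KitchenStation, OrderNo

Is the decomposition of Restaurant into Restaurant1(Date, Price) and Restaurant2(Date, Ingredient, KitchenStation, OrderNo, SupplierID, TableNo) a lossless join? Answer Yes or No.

Restaurant1 ∩ Restaurant2 = {Date}; its closure under F is {Date, OrderNo}.
Neither Restaurant1 nor Restaurant2 is contained in that closure, so the decomposition is lossy.

No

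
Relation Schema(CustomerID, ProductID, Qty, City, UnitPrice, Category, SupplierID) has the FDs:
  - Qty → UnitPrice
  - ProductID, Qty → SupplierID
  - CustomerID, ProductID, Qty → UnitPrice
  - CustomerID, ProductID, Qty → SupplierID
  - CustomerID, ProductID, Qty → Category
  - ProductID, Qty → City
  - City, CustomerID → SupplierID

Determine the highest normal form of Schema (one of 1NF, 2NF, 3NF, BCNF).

1NF

Candidate key: {CustomerID, ProductID, Qty}. Prime attributes: {CustomerID, ProductID, Qty}.
Qty → UnitPrice: {Qty}⁺ = {Qty, UnitPrice}, which is not all of the attributes, so the left side is not a superkey — BCNF is violated.
Because {UnitPrice} is non-prime and the left side of Qty → UnitPrice is not a superkey, the relation is not in 3NF.
The proper key subset {Qty} of {CustomerID, ProductID, Qty} determines non-prime {UnitPrice}, so the relation is not even in 2NF.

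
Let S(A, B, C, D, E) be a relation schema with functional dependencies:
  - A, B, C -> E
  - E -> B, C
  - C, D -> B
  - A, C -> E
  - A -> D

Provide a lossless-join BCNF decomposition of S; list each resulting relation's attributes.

Candidate keys of the original relation: {A, C}, {A, E}.
Within {A, B, C, D, E}: {E}⁺ ∩ {A, B, C, D, E} = {B, C, E}, not the whole set, so E -> B, C violates BCNF; decompose into {B, C, E} and {A, D, E}.
{B, C, E}: every determinant is a superkey — BCNF.
Within {A, D, E}: {A}⁺ ∩ {A, D, E} = {A, D}, not the whole set, so A -> D violates BCNF; decompose into {A, D} and {A, E}.
{A, D}: every determinant is a superkey — BCNF.
{A, E}: every determinant is a superkey — BCNF.

{A, D}; {A, E}; {B, C, E}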